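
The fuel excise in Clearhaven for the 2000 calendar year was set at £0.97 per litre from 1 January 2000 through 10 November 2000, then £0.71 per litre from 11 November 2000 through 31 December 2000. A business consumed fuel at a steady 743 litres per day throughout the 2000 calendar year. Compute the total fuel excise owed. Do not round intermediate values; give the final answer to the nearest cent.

£253,927.68

1 January – 10 November 2000: 315 days × 743 litres/day = 234,045 litres at £0.97/litre → £227,023.65
11 November – 31 December 2000: 51 days × 743 litres/day = 37,893 litres at £0.71/litre → £26,904.03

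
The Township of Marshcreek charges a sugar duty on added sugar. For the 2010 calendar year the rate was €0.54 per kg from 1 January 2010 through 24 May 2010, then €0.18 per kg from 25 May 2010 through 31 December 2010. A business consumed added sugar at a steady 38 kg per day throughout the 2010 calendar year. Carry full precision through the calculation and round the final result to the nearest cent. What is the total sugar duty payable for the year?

1 January – 24 May 2010: 144 days × 38 kg/day = 5,472 kg at €0.54/kg → €2,954.88
25 May – 31 December 2010: 221 days × 38 kg/day = 8,398 kg at €0.18/kg → €1,511.64

€4,466.52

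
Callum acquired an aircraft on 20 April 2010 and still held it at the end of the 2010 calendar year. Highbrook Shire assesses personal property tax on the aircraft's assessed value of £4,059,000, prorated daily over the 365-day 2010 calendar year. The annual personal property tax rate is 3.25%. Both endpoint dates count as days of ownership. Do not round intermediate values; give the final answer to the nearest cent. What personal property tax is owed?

Days held (20 April – 31 December 2010): 256 out of 365
Tax = £4,059,000 × 3.25% × 256/365 = £92,522.9589

£92,522.96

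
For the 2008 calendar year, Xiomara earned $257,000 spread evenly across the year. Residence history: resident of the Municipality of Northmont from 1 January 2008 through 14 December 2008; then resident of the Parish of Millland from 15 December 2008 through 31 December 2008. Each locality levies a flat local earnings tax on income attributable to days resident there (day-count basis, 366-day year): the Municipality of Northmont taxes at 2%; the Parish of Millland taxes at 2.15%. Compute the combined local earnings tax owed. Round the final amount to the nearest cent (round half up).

The Municipality of Northmont, 1 January – 14 December 2008: 349 days → $257,000 × 2% × 349/366 = $4,901.2568
The Parish of Millland, 15 December – 31 December 2008: 17 days → $257,000 × 2.15% × 17/366 = $256.6489
Total = $5,157.9057

$5,157.91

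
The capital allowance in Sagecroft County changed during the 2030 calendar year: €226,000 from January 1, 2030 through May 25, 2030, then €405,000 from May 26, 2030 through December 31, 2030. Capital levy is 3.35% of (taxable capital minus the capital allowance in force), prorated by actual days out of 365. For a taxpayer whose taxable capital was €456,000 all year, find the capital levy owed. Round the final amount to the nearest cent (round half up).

January 1 – May 25, 2030: 145 days, exemption €226,000 → (€456,000 − €226,000) × 3.35% × 145/365 = €3,060.8904
May 26 – December 31, 2030: 220 days, exemption €405,000 → (€456,000 − €405,000) × 3.35% × 220/365 = €1,029.7808
Total = €4,090.6712

€4,090.67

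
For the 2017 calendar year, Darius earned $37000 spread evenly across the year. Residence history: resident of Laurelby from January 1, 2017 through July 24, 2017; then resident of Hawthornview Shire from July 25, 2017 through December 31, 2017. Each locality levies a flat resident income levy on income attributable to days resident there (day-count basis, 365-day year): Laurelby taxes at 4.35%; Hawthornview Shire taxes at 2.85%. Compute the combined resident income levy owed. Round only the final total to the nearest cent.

Laurelby, January 1 – July 24, 2017: 205 days → $37000 × 4.35% × 205/365 = $903.9658
Hawthornview Shire, July 25 – December 31, 2017: 160 days → $37000 × 2.85% × 160/365 = $462.2466
Total = $1366.2123

$1366.21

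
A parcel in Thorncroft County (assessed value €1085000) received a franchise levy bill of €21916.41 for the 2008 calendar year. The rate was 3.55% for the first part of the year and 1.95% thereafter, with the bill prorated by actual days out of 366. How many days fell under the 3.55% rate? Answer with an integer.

Let d = days at the first rate; then 366 − d days at the second rate.
€1085000 × [3.55%·d + 1.95%·(366−d)] / 366 = €21916.41
Solving gives d = 16, so the new rate took effect on 17 Jan 2008.

16 days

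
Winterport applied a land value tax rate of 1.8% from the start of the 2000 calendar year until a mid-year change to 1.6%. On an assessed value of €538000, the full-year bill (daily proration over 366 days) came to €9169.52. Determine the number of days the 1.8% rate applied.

191 days

Let d = days at the first rate; then 366 − d days at the second rate.
€538000 × [1.8%·d + 1.6%·(366−d)] / 366 = €9169.52
Solving gives d = 191, so the new rate took effect on 10 Jul 2000.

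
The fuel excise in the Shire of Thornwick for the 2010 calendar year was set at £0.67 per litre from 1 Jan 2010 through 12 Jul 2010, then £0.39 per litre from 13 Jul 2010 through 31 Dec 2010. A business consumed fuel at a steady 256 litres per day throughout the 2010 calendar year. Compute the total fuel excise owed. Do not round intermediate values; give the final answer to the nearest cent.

1 Jan – 12 Jul 2010: 193 days × 256 litres/day = 49,408 litres at £0.67/litre → £33103.36
13 Jul – 31 Dec 2010: 172 days × 256 litres/day = 44,032 litres at £0.39/litre → £17172.48

£50275.84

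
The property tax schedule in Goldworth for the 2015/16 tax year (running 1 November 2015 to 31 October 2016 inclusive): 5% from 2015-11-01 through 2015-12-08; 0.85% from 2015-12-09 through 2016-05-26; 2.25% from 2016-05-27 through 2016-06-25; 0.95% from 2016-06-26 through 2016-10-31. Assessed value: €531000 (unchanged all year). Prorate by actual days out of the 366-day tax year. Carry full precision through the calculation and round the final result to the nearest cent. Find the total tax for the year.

€7596.49

2015-11-01 to 2015-12-08: 38 days at 5% → €531000 × 5% × 38/366 = €2756.5574
2015-12-09 to 2016-05-26: 170 days at 0.85% → €531000 × 0.85% × 170/366 = €2096.4344
2016-05-27 to 2016-06-25: 30 days at 2.25% → €531000 × 2.25% × 30/366 = €979.3033
2016-06-26 to 2016-10-31: 128 days at 0.95% → €531000 × 0.95% × 128/366 = €1764.1967
Total = €7596.4918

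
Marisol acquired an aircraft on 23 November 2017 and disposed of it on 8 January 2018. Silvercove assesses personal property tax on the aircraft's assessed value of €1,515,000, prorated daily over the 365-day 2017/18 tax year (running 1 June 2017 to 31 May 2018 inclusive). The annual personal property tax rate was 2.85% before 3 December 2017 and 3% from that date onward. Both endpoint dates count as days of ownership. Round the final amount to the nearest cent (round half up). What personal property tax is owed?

23 November – 2 December 2017: 10 days at 2.85% → €1,515,000 × 2.85% × 10/365 = €1,182.9452
3 December 2017 – 8 January 2018: 37 days at 3% → €1,515,000 × 3% × 37/365 = €4,607.2603
Total = €5,790.2055

€5,790.21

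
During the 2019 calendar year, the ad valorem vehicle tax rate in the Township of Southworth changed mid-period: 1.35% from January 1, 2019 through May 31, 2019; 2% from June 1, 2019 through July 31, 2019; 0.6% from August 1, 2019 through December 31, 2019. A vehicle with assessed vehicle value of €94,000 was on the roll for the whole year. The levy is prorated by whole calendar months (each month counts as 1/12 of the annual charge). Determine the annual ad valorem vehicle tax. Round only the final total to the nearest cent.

€1,077.08

January 1 – May 31, 2019: 5 months at 1.35% → €94,000 × 1.35% × 5/12 = €528.7500
June 1 – July 31, 2019: 2 months at 2% → €94,000 × 2% × 2/12 = €313.3333
August 1 – December 31, 2019: 5 months at 0.6% → €94,000 × 0.6% × 5/12 = €235.0000
Total = €1,077.0833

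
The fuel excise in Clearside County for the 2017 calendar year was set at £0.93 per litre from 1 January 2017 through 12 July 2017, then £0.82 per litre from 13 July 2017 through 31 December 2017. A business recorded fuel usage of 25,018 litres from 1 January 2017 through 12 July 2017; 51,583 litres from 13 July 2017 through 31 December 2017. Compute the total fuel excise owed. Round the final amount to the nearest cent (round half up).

1 January – 12 July 2017: 25,018 litres at £0.93/litre → £23,266.74
13 July – 31 December 2017: 51,583 litres at £0.82/litre → £42,298.06

£65,564.80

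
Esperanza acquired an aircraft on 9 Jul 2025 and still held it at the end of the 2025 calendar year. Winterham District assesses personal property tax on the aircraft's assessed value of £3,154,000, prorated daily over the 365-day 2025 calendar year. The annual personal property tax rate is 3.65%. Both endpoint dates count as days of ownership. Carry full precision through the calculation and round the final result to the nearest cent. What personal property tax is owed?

£55,510.40

Days held (9 Jul – 31 Dec 2025): 176 out of 365
Tax = £3,154,000 × 3.65% × 176/365 = £55,510.4000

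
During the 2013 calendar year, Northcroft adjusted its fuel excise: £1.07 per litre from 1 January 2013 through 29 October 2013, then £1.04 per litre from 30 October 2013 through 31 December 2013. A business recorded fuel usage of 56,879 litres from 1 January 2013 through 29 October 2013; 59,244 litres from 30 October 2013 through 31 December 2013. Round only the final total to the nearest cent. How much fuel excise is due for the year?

£122,474.29

1 January – 29 October 2013: 56,879 litres at £1.07/litre → £60,860.53
30 October – 31 December 2013: 59,244 litres at £1.04/litre → £61,613.76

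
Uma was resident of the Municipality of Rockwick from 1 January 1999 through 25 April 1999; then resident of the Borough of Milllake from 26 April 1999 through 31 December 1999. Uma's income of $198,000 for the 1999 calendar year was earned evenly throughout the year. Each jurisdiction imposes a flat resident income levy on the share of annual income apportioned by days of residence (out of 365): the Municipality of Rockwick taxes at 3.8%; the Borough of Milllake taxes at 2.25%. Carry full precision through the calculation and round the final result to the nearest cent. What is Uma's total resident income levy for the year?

The Municipality of Rockwick, 1 January – 25 April 1999: 115 days → $198,000 × 3.8% × 115/365 = $2,370.5753
The Borough of Milllake, 26 April – 31 December 1999: 250 days → $198,000 × 2.25% × 250/365 = $3,051.3699
Total = $5,421.9452

$5,421.95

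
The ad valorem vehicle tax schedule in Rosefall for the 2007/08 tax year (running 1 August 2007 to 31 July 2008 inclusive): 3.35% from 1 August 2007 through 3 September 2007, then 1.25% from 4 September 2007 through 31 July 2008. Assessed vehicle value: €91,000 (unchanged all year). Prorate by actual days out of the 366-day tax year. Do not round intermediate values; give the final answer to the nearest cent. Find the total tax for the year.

1 August – 3 September 2007: 34 days at 3.35% → €91,000 × 3.35% × 34/366 = €283.1940
4 September 2007 – 31 July 2008: 332 days at 1.25% → €91,000 × 1.25% × 332/366 = €1,031.8306
Total = €1,315.0246

€1,315.02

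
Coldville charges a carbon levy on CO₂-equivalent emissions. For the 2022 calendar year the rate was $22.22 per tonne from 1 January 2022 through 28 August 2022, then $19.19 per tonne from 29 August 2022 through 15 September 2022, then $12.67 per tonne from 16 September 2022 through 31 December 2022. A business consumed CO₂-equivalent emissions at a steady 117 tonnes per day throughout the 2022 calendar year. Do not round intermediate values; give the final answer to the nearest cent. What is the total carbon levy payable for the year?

$822,967.47

1 January – 28 August 2022: 240 days × 117 tonnes/day = 28,080 tonnes at $22.22/tonne → $623,937.60
29 August – 15 September 2022: 18 days × 117 tonnes/day = 2,106 tonnes at $19.19/tonne → $40,414.14
16 September – 31 December 2022: 107 days × 117 tonnes/day = 12,519 tonnes at $12.67/tonne → $158,615.73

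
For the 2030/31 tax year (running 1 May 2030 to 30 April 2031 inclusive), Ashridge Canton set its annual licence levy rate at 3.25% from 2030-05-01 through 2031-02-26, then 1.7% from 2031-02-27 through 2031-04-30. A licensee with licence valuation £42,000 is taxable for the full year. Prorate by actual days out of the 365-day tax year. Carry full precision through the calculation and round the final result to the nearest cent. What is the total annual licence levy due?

2030-05-01 to 2031-02-26: 302 days at 3.25% → £42,000 × 3.25% × 302/365 = £1,129.3973
2031-02-27 to 2031-04-30: 63 days at 1.7% → £42,000 × 1.7% × 63/365 = £123.2384
Total = £1,252.6356

£1,252.64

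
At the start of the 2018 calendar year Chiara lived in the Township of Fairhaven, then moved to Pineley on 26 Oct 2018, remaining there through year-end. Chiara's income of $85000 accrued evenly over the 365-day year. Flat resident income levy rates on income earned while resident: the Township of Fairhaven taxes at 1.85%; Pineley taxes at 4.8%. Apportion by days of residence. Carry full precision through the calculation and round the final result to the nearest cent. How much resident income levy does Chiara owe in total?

The Township of Fairhaven, 1 Jan – 25 Oct 2018: 298 days → $85000 × 1.85% × 298/365 = $1283.8493
Pineley, 26 Oct – 31 Dec 2018: 67 days → $85000 × 4.8% × 67/365 = $748.9315
Total = $2032.7808

$2032.78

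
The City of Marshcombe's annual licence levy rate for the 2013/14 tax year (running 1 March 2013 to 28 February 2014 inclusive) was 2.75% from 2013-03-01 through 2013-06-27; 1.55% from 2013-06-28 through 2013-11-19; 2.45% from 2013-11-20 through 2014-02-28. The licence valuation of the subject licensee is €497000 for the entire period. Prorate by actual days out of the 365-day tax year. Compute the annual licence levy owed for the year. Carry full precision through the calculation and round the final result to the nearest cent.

€10885.66

2013-03-01 to 2013-06-27: 119 days at 2.75% → €497000 × 2.75% × 119/365 = €4455.9795
2013-06-28 to 2013-11-19: 145 days at 1.55% → €497000 × 1.55% × 145/365 = €3060.2945
2013-11-20 to 2014-02-28: 101 days at 2.45% → €497000 × 2.45% × 101/365 = €3369.3877
Total = €10885.6616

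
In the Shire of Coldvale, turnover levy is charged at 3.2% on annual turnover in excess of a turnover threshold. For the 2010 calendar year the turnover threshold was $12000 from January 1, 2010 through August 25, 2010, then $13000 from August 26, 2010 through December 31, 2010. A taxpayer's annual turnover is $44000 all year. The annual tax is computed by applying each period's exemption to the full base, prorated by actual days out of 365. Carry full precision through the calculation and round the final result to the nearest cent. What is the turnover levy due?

January 1 – August 25, 2010: 237 days, exemption $12000 → ($44000 − $12000) × 3.2% × 237/365 = $664.8986
August 26 – December 31, 2010: 128 days, exemption $13000 → ($44000 − $13000) × 3.2% × 128/365 = $347.8795
Total = $1012.7781

$1012.78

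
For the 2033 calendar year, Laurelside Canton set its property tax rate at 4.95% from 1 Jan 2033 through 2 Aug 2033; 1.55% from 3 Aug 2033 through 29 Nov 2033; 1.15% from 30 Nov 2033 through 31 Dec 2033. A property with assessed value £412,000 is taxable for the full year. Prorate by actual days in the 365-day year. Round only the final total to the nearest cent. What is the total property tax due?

1 Jan – 2 Aug 2033: 214 days at 4.95% → £412,000 × 4.95% × 214/365 = £11,957.0301
3 Aug – 29 Nov 2033: 119 days at 1.55% → £412,000 × 1.55% × 119/365 = £2,082.0110
30 Nov – 31 Dec 2033: 32 days at 1.15% → £412,000 × 1.15% × 32/365 = £415.3863
Total = £14,454.4274

£14,454.43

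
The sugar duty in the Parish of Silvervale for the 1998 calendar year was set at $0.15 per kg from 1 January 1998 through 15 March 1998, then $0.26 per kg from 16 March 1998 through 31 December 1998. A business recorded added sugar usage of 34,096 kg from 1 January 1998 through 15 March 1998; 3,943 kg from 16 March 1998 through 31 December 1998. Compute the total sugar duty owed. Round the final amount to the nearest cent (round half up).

$6,139.58

1 January – 15 March 1998: 34,096 kg at $0.15/kg → $5,114.40
16 March – 31 December 1998: 3,943 kg at $0.26/kg → $1,025.18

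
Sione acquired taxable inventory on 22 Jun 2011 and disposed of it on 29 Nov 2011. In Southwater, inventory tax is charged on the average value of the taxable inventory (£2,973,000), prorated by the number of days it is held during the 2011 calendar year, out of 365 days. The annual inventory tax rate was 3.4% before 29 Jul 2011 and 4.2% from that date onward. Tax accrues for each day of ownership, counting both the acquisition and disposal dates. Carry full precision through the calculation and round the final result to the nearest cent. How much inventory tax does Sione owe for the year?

£52,666.90

22 Jun – 28 Jul 2011: 37 days at 3.4% → £2,973,000 × 3.4% × 37/365 = £10,246.6685
29 Jul – 29 Nov 2011: 124 days at 4.2% → £2,973,000 × 4.2% × 124/365 = £42,420.2301
Total = £52,666.8986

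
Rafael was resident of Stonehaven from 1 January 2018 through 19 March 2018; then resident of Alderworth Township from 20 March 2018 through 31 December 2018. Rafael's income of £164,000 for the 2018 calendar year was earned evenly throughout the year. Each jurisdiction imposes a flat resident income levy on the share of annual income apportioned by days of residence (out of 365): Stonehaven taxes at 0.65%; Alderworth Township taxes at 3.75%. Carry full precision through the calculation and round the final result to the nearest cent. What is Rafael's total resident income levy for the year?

Stonehaven, 1 January – 19 March 2018: 78 days → £164,000 × 0.65% × 78/365 = £227.8027
Alderworth Township, 20 March – 31 December 2018: 287 days → £164,000 × 3.75% × 287/365 = £4,835.7534
Total = £5,063.5562

£5,063.56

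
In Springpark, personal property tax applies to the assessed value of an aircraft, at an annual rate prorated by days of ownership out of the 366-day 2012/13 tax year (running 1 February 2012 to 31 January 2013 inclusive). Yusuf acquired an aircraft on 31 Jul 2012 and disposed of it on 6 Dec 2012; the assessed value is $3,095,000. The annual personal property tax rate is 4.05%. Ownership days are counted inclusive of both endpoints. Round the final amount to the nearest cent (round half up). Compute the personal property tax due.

Days held (31 Jul – 6 Dec 2012): 129 out of 366
Tax = $3,095,000 × 4.05% × 129/366 = $44,179.8566

$44,179.86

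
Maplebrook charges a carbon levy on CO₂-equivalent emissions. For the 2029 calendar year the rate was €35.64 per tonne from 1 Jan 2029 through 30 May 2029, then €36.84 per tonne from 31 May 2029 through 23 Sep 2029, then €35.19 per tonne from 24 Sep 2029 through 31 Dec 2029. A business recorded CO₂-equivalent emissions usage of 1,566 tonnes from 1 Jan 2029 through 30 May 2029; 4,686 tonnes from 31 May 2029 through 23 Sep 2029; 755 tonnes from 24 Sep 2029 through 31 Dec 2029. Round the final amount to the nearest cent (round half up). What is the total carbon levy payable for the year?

€255,012.93

1 Jan – 30 May 2029: 1,566 tonnes at €35.64/tonne → €55,812.24
31 May – 23 Sep 2029: 4,686 tonnes at €36.84/tonne → €172,632.24
24 Sep – 31 Dec 2029: 755 tonnes at €35.19/tonne → €26,568.45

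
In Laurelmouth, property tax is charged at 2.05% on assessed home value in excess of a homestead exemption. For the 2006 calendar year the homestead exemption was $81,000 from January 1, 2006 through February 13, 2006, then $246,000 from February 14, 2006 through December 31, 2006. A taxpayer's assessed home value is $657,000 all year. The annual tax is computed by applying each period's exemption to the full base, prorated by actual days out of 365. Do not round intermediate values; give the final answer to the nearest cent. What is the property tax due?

January 1 – February 13, 2006: 44 days, exemption $81,000 → ($657,000 − $81,000) × 2.05% × 44/365 = $1,423.4301
February 14 – December 31, 2006: 321 days, exemption $246,000 → ($657,000 − $246,000) × 2.05% × 321/365 = $7,409.8233
Total = $8,833.2534

$8,833.25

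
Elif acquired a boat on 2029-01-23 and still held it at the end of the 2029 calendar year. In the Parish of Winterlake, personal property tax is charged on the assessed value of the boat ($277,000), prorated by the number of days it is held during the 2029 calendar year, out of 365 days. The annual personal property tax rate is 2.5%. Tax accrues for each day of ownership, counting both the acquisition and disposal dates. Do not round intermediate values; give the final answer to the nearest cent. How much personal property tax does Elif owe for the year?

Days held (2029-01-23 to 2029-12-31): 343 out of 365
Tax = $277,000 × 2.5% × 343/365 = $6,507.6027

$6,507.60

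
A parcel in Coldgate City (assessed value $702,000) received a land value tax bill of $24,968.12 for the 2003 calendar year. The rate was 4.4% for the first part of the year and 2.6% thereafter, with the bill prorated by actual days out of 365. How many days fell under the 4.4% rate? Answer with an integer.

194 days

Let d = days at the first rate; then 365 − d days at the second rate.
$702,000 × [4.4%·d + 2.6%·(365−d)] / 365 = $24,968.12
Solving gives d = 194, so the new rate took effect on 14 July 2003.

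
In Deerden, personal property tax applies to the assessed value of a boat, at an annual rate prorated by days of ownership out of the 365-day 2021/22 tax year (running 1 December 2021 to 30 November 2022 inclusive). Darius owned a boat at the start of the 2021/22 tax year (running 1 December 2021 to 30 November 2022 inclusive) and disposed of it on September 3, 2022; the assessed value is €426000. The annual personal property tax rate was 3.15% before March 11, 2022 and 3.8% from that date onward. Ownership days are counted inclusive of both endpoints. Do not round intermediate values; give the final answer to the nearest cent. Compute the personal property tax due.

€11526.51

December 1, 2021 – March 10, 2022: 100 days at 3.15% → €426000 × 3.15% × 100/365 = €3676.4384
March 11 – September 3, 2022: 177 days at 3.8% → €426000 × 3.8% × 177/365 = €7850.0712
Total = €11526.5096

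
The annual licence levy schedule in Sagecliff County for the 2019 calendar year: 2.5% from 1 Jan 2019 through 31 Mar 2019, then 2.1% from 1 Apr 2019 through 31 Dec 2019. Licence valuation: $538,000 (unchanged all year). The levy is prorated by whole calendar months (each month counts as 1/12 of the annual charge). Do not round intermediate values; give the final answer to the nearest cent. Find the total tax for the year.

$11,836.00

1 Jan – 31 Mar 2019: 3 months at 2.5% → $538,000 × 2.5% × 3/12 = $3,362.5000
1 Apr – 31 Dec 2019: 9 months at 2.1% → $538,000 × 2.1% × 9/12 = $8,473.5000
Total = $11,836.0000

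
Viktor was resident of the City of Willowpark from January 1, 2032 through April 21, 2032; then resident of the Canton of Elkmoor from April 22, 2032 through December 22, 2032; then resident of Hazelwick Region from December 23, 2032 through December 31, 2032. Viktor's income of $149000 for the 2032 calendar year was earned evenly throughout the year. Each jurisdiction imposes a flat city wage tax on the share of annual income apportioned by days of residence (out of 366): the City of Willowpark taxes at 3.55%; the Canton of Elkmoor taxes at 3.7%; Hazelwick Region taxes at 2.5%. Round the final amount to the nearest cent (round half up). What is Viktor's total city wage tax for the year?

The City of Willowpark, January 1 – April 21, 2032: 112 days → $149000 × 3.55% × 112/366 = $1618.6448
The Canton of Elkmoor, April 22 – December 22, 2032: 245 days → $149000 × 3.7% × 245/366 = $3690.3962
Hazelwick Region, December 23 – December 31, 2032: 9 days → $149000 × 2.5% × 9/366 = $91.5984
Total = $5400.6393

$5400.64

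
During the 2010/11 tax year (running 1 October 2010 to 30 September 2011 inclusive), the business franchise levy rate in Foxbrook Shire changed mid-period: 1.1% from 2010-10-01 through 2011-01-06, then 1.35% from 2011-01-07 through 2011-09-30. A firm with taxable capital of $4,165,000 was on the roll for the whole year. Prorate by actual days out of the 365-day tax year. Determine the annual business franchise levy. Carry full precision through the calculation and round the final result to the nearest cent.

$53,431.82

2010-10-01 to 2011-01-06: 98 days at 1.1% → $4,165,000 × 1.1% × 98/365 = $12,301.0137
2011-01-07 to 2011-09-30: 267 days at 1.35% → $4,165,000 × 1.35% × 267/365 = $41,130.8014
Total = $53,431.8151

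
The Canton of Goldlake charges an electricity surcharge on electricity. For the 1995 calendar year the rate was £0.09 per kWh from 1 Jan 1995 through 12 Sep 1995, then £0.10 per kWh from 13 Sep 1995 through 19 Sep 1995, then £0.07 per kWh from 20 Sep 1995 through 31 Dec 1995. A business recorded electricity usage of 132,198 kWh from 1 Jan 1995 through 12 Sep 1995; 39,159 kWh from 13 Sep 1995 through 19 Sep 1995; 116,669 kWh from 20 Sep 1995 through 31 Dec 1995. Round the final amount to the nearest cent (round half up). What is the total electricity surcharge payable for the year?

£23980.55

1 Jan – 12 Sep 1995: 132,198 kWh at £0.09/kWh → £11897.82
13 Sep – 19 Sep 1995: 39,159 kWh at £0.10/kWh → £3915.90
20 Sep – 31 Dec 1995: 116,669 kWh at £0.07/kWh → £8166.83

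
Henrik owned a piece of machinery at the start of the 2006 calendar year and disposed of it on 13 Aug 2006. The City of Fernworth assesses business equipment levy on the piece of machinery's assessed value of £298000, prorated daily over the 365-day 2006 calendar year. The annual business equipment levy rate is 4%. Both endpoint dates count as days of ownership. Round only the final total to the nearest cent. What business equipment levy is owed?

Days held (1 Jan – 13 Aug 2006): 225 out of 365
Tax = £298000 × 4% × 225/365 = £7347.9452

£7347.95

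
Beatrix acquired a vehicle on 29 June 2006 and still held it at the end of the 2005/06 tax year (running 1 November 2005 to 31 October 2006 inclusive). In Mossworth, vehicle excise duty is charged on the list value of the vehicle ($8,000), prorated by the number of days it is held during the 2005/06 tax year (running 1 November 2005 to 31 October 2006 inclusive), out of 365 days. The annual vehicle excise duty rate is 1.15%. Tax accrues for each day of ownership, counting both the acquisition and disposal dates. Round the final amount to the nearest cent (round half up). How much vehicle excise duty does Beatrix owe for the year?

$31.51

Days held (29 June – 31 October 2006): 125 out of 365
Tax = $8,000 × 1.15% × 125/365 = $31.5068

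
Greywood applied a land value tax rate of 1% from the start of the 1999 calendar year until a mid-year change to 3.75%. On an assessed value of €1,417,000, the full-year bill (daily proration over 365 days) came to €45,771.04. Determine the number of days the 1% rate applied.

Let d = days at the first rate; then 365 − d days at the second rate.
€1,417,000 × [1%·d + 3.75%·(365−d)] / 365 = €45,771.04
Solving gives d = 69, so the new rate took effect on 11 March 1999.

69 days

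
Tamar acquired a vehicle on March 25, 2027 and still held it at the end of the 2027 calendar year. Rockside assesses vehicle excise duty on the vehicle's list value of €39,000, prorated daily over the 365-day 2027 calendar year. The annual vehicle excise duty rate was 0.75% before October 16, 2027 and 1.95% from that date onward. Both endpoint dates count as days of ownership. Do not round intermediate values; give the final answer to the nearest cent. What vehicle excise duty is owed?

€324.72

March 25 – October 15, 2027: 205 days at 0.75% → €39,000 × 0.75% × 205/365 = €164.2808
October 16 – December 31, 2027: 77 days at 1.95% → €39,000 × 1.95% × 77/365 = €160.4342
Total = €324.7151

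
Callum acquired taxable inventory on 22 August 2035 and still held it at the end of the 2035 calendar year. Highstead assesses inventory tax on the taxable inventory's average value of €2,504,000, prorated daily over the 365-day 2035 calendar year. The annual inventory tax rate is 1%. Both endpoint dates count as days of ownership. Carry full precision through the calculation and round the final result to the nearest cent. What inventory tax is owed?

Days held (22 August – 31 December 2035): 132 out of 365
Tax = €2,504,000 × 1% × 132/365 = €9,055.5616

€9,055.56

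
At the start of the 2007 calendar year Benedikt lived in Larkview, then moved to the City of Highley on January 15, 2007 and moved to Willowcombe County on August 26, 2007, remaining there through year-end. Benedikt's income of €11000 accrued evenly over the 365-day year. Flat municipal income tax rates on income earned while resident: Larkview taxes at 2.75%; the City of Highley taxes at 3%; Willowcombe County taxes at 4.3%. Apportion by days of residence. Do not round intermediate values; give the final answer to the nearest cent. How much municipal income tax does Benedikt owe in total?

€379.09

Larkview, January 1 – January 14, 2007: 14 days → €11000 × 2.75% × 14/365 = €11.6027
The City of Highley, January 15 – August 25, 2007: 223 days → €11000 × 3% × 223/365 = €201.6164
Willowcombe County, August 26 – December 31, 2007: 128 days → €11000 × 4.3% × 128/365 = €165.8740
Total = €379.0932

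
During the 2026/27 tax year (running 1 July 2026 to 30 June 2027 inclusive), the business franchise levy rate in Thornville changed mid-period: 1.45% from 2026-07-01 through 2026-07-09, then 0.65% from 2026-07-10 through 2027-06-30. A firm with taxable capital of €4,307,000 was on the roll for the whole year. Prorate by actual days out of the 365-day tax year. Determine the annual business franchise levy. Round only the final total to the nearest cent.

€28,845.10

2026-07-01 to 2026-07-09: 9 days at 1.45% → €4,307,000 × 1.45% × 9/365 = €1,539.9000
2026-07-10 to 2027-06-30: 356 days at 0.65% → €4,307,000 × 0.65% × 356/365 = €27,305.2000
Total = €28,845.1000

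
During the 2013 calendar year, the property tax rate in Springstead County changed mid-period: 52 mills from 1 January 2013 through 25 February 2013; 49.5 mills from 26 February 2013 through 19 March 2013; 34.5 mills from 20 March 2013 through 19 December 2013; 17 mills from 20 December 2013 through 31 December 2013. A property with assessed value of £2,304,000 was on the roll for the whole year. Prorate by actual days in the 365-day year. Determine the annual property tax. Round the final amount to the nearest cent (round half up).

1 January – 25 February 2013: 56 days at 52 mills → £2,304,000 × 5.2% × 56/365 = £18,381.5014
26 February – 19 March 2013: 22 days at 49.5 mills → £2,304,000 × 4.95% × 22/365 = £6,874.1260
20 March – 19 December 2013: 275 days at 34.5 mills → £2,304,000 × 3.45% × 275/365 = £59,888.2192
20 December – 31 December 2013: 12 days at 17 mills → £2,304,000 × 1.7% × 12/365 = £1,287.7151
Total = £86,431.5616

£86,431.56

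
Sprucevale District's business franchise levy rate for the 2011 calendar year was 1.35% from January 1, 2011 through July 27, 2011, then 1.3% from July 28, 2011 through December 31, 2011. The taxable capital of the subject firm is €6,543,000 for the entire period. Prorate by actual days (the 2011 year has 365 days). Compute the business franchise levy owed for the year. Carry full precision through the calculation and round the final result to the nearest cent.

€86,923.31

January 1 – July 27, 2011: 208 days at 1.35% → €6,543,000 × 1.35% × 208/365 = €50,336.2849
July 28 – December 31, 2011: 157 days at 1.3% → €6,543,000 × 1.3% × 157/365 = €36,587.0219
Total = €86,923.3068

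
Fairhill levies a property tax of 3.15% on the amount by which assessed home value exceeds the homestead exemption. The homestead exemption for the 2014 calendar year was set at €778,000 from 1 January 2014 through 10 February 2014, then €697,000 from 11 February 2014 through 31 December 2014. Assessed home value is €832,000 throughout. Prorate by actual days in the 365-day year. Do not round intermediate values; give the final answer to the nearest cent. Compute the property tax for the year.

€3,965.89

1 January – 10 February 2014: 41 days, exemption €778,000 → (€832,000 − €778,000) × 3.15% × 41/365 = €191.0712
11 February – 31 December 2014: 324 days, exemption €697,000 → (€832,000 − €697,000) × 3.15% × 324/365 = €3,774.8219
Total = €3,965.8932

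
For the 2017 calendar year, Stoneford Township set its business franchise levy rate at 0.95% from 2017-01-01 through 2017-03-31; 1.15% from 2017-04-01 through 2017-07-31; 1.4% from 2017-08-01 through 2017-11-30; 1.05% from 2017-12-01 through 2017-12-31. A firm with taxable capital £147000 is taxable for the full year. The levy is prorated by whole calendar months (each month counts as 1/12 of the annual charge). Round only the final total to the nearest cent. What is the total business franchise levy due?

2017-01-01 to 2017-03-31: 3 months at 0.95% → £147000 × 0.95% × 3/12 = £349.1250
2017-04-01 to 2017-07-31: 4 months at 1.15% → £147000 × 1.15% × 4/12 = £563.5000
2017-08-01 to 2017-11-30: 4 months at 1.4% → £147000 × 1.4% × 4/12 = £686.0000
2017-12-01 to 2017-12-31: 1 month at 1.05% → £147000 × 1.05% × 1/12 = £128.6250
Total = £1727.2500

£1727.25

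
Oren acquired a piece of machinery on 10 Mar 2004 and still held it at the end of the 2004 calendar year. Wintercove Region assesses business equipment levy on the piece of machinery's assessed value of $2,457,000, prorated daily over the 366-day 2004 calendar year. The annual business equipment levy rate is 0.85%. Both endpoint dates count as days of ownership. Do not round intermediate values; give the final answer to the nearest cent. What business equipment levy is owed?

Days held (10 Mar – 31 Dec 2004): 297 out of 366
Tax = $2,457,000 × 0.85% × 297/366 = $16,947.2582

$16,947.26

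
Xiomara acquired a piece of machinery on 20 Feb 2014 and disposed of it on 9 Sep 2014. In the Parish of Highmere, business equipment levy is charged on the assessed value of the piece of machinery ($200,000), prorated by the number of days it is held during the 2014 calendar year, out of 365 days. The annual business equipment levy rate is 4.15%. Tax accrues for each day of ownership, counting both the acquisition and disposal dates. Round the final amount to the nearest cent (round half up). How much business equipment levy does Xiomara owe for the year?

$4,593.42

Days held (20 Feb – 9 Sep 2014): 202 out of 365
Tax = $200,000 × 4.15% × 202/365 = $4,593.4247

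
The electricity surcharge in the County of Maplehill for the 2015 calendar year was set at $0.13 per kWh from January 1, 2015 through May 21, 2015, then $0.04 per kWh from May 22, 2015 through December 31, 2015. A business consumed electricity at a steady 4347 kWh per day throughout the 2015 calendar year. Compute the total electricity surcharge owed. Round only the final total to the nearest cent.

$118,629.63

January 1 – May 21, 2015: 141 days × 4347 kWh/day = 612,927 kWh at $0.13/kWh → $79,680.51
May 22 – December 31, 2015: 224 days × 4347 kWh/day = 973,728 kWh at $0.04/kWh → $38,949.12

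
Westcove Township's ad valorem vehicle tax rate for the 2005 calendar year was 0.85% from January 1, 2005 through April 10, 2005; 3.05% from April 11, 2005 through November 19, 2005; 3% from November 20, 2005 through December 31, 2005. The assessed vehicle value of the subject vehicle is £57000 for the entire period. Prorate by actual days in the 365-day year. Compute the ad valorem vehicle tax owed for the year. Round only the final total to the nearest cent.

January 1 – April 10, 2005: 100 days at 0.85% → £57000 × 0.85% × 100/365 = £132.7397
April 11 – November 19, 2005: 223 days at 3.05% → £57000 × 3.05% × 223/365 = £1062.1521
November 20 – December 31, 2005: 42 days at 3% → £57000 × 3% × 42/365 = £196.7671
Total = £1391.6589

£1391.66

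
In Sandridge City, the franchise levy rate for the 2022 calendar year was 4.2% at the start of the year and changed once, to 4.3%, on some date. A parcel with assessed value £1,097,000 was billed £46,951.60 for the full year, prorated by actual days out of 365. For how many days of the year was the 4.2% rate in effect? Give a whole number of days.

Let d = days at the first rate; then 365 − d days at the second rate.
£1,097,000 × [4.2%·d + 4.3%·(365−d)] / 365 = £46,951.60
Solving gives d = 73, so the new rate took effect on 15 Mar 2022.

73 days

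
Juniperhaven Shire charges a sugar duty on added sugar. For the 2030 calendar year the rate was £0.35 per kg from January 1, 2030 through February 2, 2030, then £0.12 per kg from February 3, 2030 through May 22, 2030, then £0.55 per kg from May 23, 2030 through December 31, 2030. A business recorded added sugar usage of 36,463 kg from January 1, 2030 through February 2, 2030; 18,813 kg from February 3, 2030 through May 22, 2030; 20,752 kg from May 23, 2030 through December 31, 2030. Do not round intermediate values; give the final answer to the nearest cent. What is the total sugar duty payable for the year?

£26,433.21

January 1 – February 2, 2030: 36,463 kg at £0.35/kg → £12,762.05
February 3 – May 22, 2030: 18,813 kg at £0.12/kg → £2,257.56
May 23 – December 31, 2030: 20,752 kg at £0.55/kg → £11,413.60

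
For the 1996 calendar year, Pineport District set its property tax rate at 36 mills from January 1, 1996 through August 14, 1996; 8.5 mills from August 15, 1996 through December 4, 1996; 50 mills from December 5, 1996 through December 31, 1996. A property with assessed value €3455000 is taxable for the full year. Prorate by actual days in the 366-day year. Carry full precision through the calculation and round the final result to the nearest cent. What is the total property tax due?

€98873.42

January 1 – August 14, 1996: 227 days at 36 mills → €3455000 × 3.6% × 227/366 = €77142.7869
August 15 – December 4, 1996: 112 days at 8.5 mills → €3455000 × 0.85% × 112/366 = €8986.7760
December 5 – December 31, 1996: 27 days at 50 mills → €3455000 × 5% × 27/366 = €12743.8525
Total = €98873.4153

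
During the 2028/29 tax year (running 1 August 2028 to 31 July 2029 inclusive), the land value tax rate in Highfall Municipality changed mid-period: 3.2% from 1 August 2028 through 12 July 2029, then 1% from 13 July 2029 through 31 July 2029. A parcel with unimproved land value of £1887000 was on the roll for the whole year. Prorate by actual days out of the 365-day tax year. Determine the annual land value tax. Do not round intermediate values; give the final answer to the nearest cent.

1 August 2028 – 12 July 2029: 346 days at 3.2% → £1887000 × 3.2% × 346/365 = £57240.7233
13 July – 31 July 2029: 19 days at 1% → £1887000 × 1% × 19/365 = £982.2740
Total = £58222.9973

£58223.00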